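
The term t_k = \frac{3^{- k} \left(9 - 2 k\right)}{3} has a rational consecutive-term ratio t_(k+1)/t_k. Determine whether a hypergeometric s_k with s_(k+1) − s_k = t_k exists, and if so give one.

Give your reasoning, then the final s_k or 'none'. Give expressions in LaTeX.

The ratio is (2*k - 7)/(3*(2*k - 9)).
Take A(k)=1/3, B(k)=1, C(k)=k - 9/2.
Key eq: (1/3)·f(k+1) = (1)·f(k) + (k - 9/2).
Degrees (0,0,1) ⇒ d ≤ 1.
Match coefficients ⇒ f(k) = -3*(k - 4)/2.
Certificate R = B(k−1)f/C = -3*(k - 4)/(2*k - 9) gives s_k = (k - 4)/3**k.
s_(k+1) − s_k = (9 - 2*k)/(3*3**k) = t_k.

s_k = 3^{- k} \left(k - 4\right)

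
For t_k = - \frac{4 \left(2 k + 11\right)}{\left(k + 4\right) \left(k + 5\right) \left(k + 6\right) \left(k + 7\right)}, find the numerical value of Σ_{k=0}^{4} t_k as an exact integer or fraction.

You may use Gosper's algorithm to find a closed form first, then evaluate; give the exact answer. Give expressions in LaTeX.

Σ = -25/198

t_(k+1)/t_k = (k + 4)*(2*k + 13)/((k + 8)*(2*k + 11)).
So A=k + 4 and B=k + 8, with C=k + 11/2.
Key eq: (k + 4)·f(k+1) = (k + 7)·f(k) + (k + 11/2).
Degrees (1,1,1) ⇒ d ≤ 3.
Solve for f: f(k) = k*(k + 5)*(k + 10)/48 (degree 3 ≤ 3).
R(k) = B(k−1)·f(k)/C(k) = k*(k + 5)*(k + 7)*(k + 10)/(24*(2*k + 11)); s_k = R·t_k = k*(-k - 10)/(6*(k**2 + 10*k + 24)).
Check: Δs_k = 4*(-2*k - 11)/(k**4 + 22*k**3 + 179*k**2 + 638*k + 840). ✓
Σ_(k=0)^(4) t_k = s_(5) − s_(0) = -25/198 − (0) = -25/198.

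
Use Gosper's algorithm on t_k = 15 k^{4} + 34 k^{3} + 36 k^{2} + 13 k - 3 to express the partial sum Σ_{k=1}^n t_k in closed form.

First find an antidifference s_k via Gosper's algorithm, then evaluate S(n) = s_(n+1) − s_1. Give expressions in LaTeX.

S(n) = n \left(3 n^{4} + 16 n^{3} + 34 n^{2} + 33 n + 9\right)

Compute t_(k+1)/t_k: get (15*k**4 + 94*k**3 + 228*k**2 + 247*k + 95)/(15*k**4 + 34*k**3 + 36*k**2 + 13*k - 3).
Take A(k)=1, B(k)=1, C(k)=k**4 + 34*k**3/15 + 12*k**2/5 + 13*k/15 - 1/5.
Solve (1)·f(k+1) − (1)·f(k) = k**4 + 34*k**3/15 + 12*k**2/5 + 13*k/15 - 1/5.
d = 5 from the (0,0,4) case.
Match coefficients ⇒ f(k) = k*(3*k**4 + k**3 - 3*k - 4)/15.
R(k) = B(k−1)·f(k)/C(k) = k*(3*k**4 + k**3 - 3*k - 4)/(15*k**4 + 34*k**3 + 36*k**2 + 13*k - 3); s_k = R·t_k = k*(3*k**4 + k**3 - 3*k - 4).
Check: Δs_k = 15*k**4 + 34*k**3 + 36*k**2 + 13*k - 3. ✓
Telescope: S(n) = s_(n+1) − s_(1) = 3*n**5 + 16*n**4 + 34*n**3 + 33*n**2 + 9*n - 3 − (-3) = n*(3*n**4 + 16*n**3 + 34*n**2 + 33*n + 9).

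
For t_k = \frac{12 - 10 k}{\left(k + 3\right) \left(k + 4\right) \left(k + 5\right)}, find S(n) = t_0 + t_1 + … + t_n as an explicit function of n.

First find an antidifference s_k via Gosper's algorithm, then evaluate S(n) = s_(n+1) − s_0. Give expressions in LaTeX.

S(n) = \frac{- 3 n^{2} + 13 n + 16}{4 \left(n^{2} + 9 n + 20\right)}

t_(k+1)/t_k = (k + 3)*(5*k - 1)/((k + 6)*(5*k - 6)).
Take A(k)=k + 3, B(k)=k + 6, C(k)=k - 6/5.
Set up (k + 3)·f(k+1) − (k + 5)·f(k) − (k - 6/5) = 0.
Bound: deg f ≤ 2.
Solve for f: f(k) = k*(3*k - 19)/40 (degree 2 ≤ 2).
R(k) = B(k−1)·f(k)/C(k) = k*(k + 5)*(3*k - 19)/(8*(5*k - 6)); s_k = R·t_k = -k*(3*k - 19)/(4*(k + 3)*(k + 4)).
Check: Δs_k = 2*(6 - 5*k)/(k**3 + 12*k**2 + 47*k + 60). ✓
s_(n+1) = (-3*n**2 + 13*n + 16)/(4*(n**2 + 9*n + 20)) and s_(0) = 0, so S(n) = (-3*n**2 + 13*n + 16)/(4*(n**2 + 9*n + 20)).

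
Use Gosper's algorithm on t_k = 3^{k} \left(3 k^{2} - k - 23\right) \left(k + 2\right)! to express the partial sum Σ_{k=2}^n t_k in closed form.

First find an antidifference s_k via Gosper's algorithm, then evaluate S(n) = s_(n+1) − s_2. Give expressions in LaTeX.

S(n) = 3 \cdot 3^{n} n \left(n + 3\right)! - 9 \cdot 3^{n} \left(n + 3\right)! + 432

t_(k+1)/t_k = 3*(k + 3)*(k - 3*(k + 1)**2 + 24)/(-3*k**2 + k + 23).
Take A(k)=3*k + 9, B(k)=1, C(k)=k**2 - k/3 - 23/3.
Key eq: (3*k + 9)·f(k+1) = (1)·f(k) + (k**2 - k/3 - 23/3).
From deg A=1, deg B=0, deg C=2: d=1.
A polynomial solution: f(k) = (k - 4)/3.
Get s_k = R·t_k = 3**k*(k - 4)*factorial(k + 2) with R(k) = B(k−1)f(k)/C(k) = (k - 4)/(3*k**2 - k - 23).
Δs = 3**k*(3*k**2 - k - 23)*factorial(k + 2), as required.
s_(n+1) = 3**(n + 1)*(n - 3)*factorial(n + 3) and s_(2) = -432, so S(n) = 3*3**n*n*factorial(n + 3) - 9*3**n*factorial(n + 3) + 432.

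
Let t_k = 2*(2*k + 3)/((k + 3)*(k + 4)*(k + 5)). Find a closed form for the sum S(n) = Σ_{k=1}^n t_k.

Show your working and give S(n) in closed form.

S(n) = n*(13*n + 37)/(20*(n**2 + 9*n + 20))

Ratio r(k) = (k + 3)*(2*k + 5)/((k + 6)*(2*k + 3)).
Normal form (A,B,C) = (k + 3, k + 6, k + 3/2).
Need (k + 3)·f(k+1) − (k + 5)·f(k) = k + 3/2.
Bound: deg f ≤ 2.
Solving with deg f ≤ 2: f(k) = k*(3*k + 5)/16.
Then R = B(k−1)f/C = k*(k + 5)*(3*k + 5)/(8*(2*k + 3)), so s_k = R(k)·t_k = k*(3*k + 5)/(4*(k + 3)*(k + 4)).
Verify: 2*(2*k + 3)/(k**3 + 12*k**2 + 47*k + 60) matches t_k.
Evaluate: s_(n+1) = (3*n**2 + 11*n + 8)/(4*(n**2 + 9*n + 20)); subtract s_(1) = 1/10 ⇒ S(n) = n*(13*n + 37)/(20*(n**2 + 9*n + 20)).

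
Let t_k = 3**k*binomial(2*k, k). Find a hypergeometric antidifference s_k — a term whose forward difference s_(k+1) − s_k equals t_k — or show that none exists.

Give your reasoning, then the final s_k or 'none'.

none (Gosper's algorithm certifies no s_k)

r(k) = 6*(2*k + 1)/(k + 1) after simplifying.
Gosper form: A/B · C(k+1)/C(k) with A=12*k + 6, B=k + 1, C=1.
Solve (12*k + 6)·f(k+1) − (k)·f(k) = 1.
deg f ≤ -1 (via 1,1,0).
Bound -1 < 0, so the key equation has no polynomial solution.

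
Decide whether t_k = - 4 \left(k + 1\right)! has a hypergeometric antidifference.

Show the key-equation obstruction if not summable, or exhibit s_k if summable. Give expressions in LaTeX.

Compute t_(k+1)/t_k: get k + 2.
Take A(k)=k + 2, B(k)=1, C(k)=1.
Need (k + 2)·f(k+1) − (1)·f(k) = 1.
d = -1 from the (1,0,0) case.
Negative degree bound (-1): no f exists, t_k not Gosper-summable.

No — negative degree bound, so no certificate f.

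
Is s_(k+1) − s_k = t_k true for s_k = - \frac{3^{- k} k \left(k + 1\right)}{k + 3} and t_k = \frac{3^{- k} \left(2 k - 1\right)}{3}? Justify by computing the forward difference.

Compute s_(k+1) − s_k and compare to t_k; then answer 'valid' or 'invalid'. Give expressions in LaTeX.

s_(k+1) = -(k + 1)*(k + 2)/(3*3**k*(k + 4))
s_(k+1) − s_k = (2*k**3 + 9*k**2 + k - 6)/(3*3**k*(k**2 + 7*k + 12))
(s_(k+1) − s_k) − t_k = 2*(-2*k**2 - 8*k + 3)/(3*3**k*(k**2 + 7*k + 12))

Invalid: residual \frac{2 \cdot 3^{- k} \left(- 2 k^{2} - 8 k + 3\right)}{3 \left(k^{2} + 7 k + 12\right)} ≠ 0.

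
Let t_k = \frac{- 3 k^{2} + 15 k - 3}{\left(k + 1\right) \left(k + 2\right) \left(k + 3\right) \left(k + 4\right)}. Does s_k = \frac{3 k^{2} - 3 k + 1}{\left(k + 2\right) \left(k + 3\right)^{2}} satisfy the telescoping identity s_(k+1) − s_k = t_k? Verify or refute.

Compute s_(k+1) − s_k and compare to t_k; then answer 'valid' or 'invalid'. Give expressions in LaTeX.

Invalid: residual \frac{2 \left(6 k^{3} + 3 k^{2} - 53 k + 13\right)}{k^{6} + 17 k^{5} + 117 k^{4} + 415 k^{3} + 794 k^{2} + 768 k + 288} ≠ 0.

s_(k+1) = (-3*k + 3*(k + 1)**2 - 2)/((k + 3)*(k + 4)**2)
s_(k+1) − s_k = (-3*k**3 + 9*k**2 + 63*k - 10)/(k**5 + 16*k**4 + 101*k**3 + 314*k**2 + 480*k + 288)
(s_(k+1) − s_k) − t_k = 2*(6*k**3 + 3*k**2 - 53*k + 13)/(k**6 + 17*k**5 + 117*k**4 + 415*k**3 + 794*k**2 + 768*k + 288)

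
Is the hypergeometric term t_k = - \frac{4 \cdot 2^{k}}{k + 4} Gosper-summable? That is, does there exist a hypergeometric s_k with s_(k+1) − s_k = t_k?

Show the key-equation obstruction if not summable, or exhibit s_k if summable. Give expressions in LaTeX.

The ratio is 2*(k + 4)/(k + 5).
So A=2*k + 8 and B=k + 5, with C=1.
Solve (2*k + 8)·f(k+1) − (k + 4)·f(k) = 1.
Bound: deg f ≤ -1.
Bound -1 < 0, so the key equation has no polynomial solution.

No. Not Gosper-summable.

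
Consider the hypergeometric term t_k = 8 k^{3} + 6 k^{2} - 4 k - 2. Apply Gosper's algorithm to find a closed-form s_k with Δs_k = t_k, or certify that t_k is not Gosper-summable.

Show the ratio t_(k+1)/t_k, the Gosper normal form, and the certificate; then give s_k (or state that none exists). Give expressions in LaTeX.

r(k) = (4*k**3 + 15*k**2 + 16*k + 4)/(4*k**3 + 3*k**2 - 2*k - 1) after simplifying.
Take A(k)=1, B(k)=1, C(k)=k**3 + 3*k**2/4 - k/2 - 1/4.
Solve (1)·f(k+1) − (1)·f(k) = k**3 + 3*k**2/4 - k/2 - 1/4.
Degrees (0,0,3) ⇒ d ≤ 4.
Solve for f: f(k) = k*(k + 1)*(2*k**2 - 4*k + 1)/8 (degree 4 ≤ 4).
Then R = B(k−1)f/C = k*(2*k**2 - 4*k + 1)/(2*(4*k**2 - k - 1)), so s_k = R(k)·t_k = k*(2*k**3 - 2*k**2 - 3*k + 1).
Check: Δs_k = 8*k**3 + 6*k**2 - 4*k - 2. ✓

s_k = k \left(2 k^{3} - 2 k^{2} - 3 k + 1\right)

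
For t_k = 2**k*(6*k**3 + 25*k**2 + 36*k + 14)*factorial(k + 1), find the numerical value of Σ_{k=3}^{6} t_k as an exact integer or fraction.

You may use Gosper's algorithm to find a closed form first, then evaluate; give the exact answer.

Σ = 820586688

Compute t_(k+1)/t_k: get 2*(6*k**4 + 55*k**3 + 190*k**2 + 289*k + 162)/(6*k**3 + 25*k**2 + 36*k + 14).
Take A(k)=2*k + 4, B(k)=1, C(k)=k**3 + 25*k**2/6 + 6*k + 7/3.
Set up (2*k + 4)·f(k+1) − (1)·f(k) − (k**3 + 25*k**2/6 + 6*k + 7/3) = 0.
d = 2 from the (1,0,3) case.
Coefficient equations give f(k) = (3*k**2 + 2*k - 2)/6.
R(k) = B(k−1)·f(k)/C(k) = (3*k**2 + 2*k - 2)/(6*k**3 + 25*k**2 + 36*k + 14); s_k = R·t_k = 2**k*(3*k**2 + 2*k - 2)*factorial(k + 1).
Check: Δs_k = 2**k*(6*k**3 + 25*k**2 + 36*k + 14)*factorial(k + 1). ✓
Sum = s_(7) − s_(3); s_(7) = 820592640, s_(3) = 5952 ⇒ 820586688.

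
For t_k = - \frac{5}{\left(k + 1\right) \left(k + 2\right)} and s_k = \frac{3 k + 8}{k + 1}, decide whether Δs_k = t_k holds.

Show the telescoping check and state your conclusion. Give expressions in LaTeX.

s_(k+1) = (3*k + 11)/(k + 2)
s_(k+1) − s_k = -5/(k**2 + 3*k + 2)
(s_(k+1) − s_k) − t_k = 0

valid (s_(k+1) − s_k reduces to t_k)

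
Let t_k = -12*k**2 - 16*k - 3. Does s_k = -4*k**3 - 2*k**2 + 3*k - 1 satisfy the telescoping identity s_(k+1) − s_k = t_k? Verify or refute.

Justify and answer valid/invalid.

s_(k+1) = -4*k**3 - 14*k**2 - 13*k - 4
s_(k+1) − s_k = -12*k**2 - 16*k - 3
(s_(k+1) − s_k) − t_k = 0

valid; difference matches t_k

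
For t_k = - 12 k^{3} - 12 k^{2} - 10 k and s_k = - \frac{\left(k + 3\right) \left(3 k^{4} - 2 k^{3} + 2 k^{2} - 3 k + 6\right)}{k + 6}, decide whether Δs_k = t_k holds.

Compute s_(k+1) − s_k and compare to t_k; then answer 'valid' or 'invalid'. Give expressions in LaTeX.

Invalid: residual \frac{3 \left(9 k^{4} + 86 k^{3} + 80 k^{2} + 63 k - 6\right)}{k^{2} + 13 k + 42} ≠ 0.

s_(k+1) = (-3*k**5 - 22*k**4 - 54*k**3 - 63*k**2 - 34*k - 24)/(k + 7)
s_(k+1) − s_k = (-12*k**5 - 141*k**4 - 412*k**3 - 394*k**2 - 231*k - 18)/(k**2 + 13*k + 42)
(s_(k+1) − s_k) − t_k = 3*(9*k**4 + 86*k**3 + 80*k**2 + 63*k - 6)/(k**2 + 13*k + 42)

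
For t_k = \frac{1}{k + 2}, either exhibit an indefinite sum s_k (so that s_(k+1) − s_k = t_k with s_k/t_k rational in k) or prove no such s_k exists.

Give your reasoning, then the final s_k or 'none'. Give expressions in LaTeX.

none (Gosper's algorithm certifies no s_k)

Compute t_(k+1)/t_k: get (k + 2)/(k + 3).
So A=k + 2 and B=k + 3, with C=1.
Need (k + 2)·f(k+1) − (k + 2)·f(k) = 1.
Degrees (1,1,0) ⇒ d ≤ 0.
Write f(k) = c0. Then LHS − RHS = -1, requiring -1 = 0: contradictory. No certificate.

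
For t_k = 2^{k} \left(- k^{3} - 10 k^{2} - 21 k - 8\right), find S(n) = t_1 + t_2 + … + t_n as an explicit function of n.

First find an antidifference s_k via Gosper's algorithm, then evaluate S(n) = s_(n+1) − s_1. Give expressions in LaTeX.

r(k) = 2*(k**3 + 13*k**2 + 44*k + 40)/(k**3 + 10*k**2 + 21*k + 8) after simplifying.
Gosper form: A/B · C(k+1)/C(k) with A=2, B=1, C=k**3 + 10*k**2 + 21*k + 8.
Set up (2)·f(k+1) − (1)·f(k) − (k**3 + 10*k**2 + 21*k + 8) = 0.
deg f ≤ 3 (via 0,0,3).
Solving with deg f ≤ 3: f(k) = k*(k**2 + 4*k - 1).
Then R = B(k−1)f/C = k*(k**2 + 4*k - 1)/(k**3 + 10*k**2 + 21*k + 8), so s_k = R(k)·t_k = 2**k*k*(-k**2 - 4*k + 1).
Check: Δs_k = 2**k*(-k**3 - 10*k**2 - 21*k - 8). ✓
Σ_(k=1)^n t_k = s_(n+1) − s_(1) = (2**(n + 1)*(-n**3 - 7*n**2 - 10*n - 4)) − (-8), i.e. -2*2**n*n**3 - 14*2**n*n**2 - 20*2**n*n - 8*2**n + 8.

S(n) = - 2 \cdot 2^{n} n^{3} - 14 \cdot 2^{n} n^{2} - 20 \cdot 2^{n} n - 8 \cdot 2^{n} + 8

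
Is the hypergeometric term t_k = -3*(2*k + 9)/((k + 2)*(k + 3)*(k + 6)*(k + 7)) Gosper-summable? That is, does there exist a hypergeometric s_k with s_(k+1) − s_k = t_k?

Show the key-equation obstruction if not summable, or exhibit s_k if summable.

The ratio is (k + 2)*(k + 6)*(2*k + 11)/((k + 4)*(k + 8)*(2*k + 9)).
Normal form (A,B,C) = (k + 2, k + 8, k**3 + 27*k**2/2 + 121*k/2 + 90).
f must satisfy (k + 2)·f(k+1) − (k + 7)·f(k) = k**3 + 27*k**2/2 + 121*k/2 + 90.
From deg A=1, deg B=1, deg C=3: d=5.
Solving with deg f ≤ 5: f(k) = k*(k + 3)*(k + 4)*(k + 5)*(k + 8)/24.
Get s_k = R·t_k = k*(-k - 8)/(4*(k**2 + 8*k + 12)) with R(k) = B(k−1)f(k)/C(k) = k*(k + 3)*(k + 7)*(k + 8)/(12*(2*k + 9)).
Δs = 3*(-2*k - 9)/(k**4 + 18*k**3 + 113*k**2 + 288*k + 252), as required.

Yes. s_k = k*(-k - 8)/(4*(k**2 + 8*k + 12)).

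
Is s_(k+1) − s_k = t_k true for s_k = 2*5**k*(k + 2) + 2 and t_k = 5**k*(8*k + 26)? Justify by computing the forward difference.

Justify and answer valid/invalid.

valid (s_(k+1) − s_k reduces to t_k)

s_(k+1) = 2*5**(k + 1)*(k + 3) + 2
s_(k+1) − s_k = 5**k*(8*k + 26)
(s_(k+1) − s_k) − t_k = 0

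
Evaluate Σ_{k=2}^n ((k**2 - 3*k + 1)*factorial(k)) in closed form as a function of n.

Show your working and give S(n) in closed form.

Compute t_(k+1)/t_k: get (k**3 - 2*k - 1)/(k**2 - 3*k + 1).
Gosper form: A/B · C(k+1)/C(k) with A=k + 1, B=1, C=k**2 - 3*k + 1.
Solve (k + 1)·f(k+1) − (1)·f(k) = k**2 - 3*k + 1.
Degrees (1,0,2) ⇒ d ≤ 1.
Solve for f: f(k) = k - 4 (degree 1 ≤ 1).
Get s_k = R·t_k = (k - 4)*factorial(k) with R(k) = B(k−1)f(k)/C(k) = (k - 4)/(k**2 - 3*k + 1).
Verify: (k**2 - 3*k + 1)*factorial(k) matches t_k.
Σ_(k=2)^n t_k = s_(n+1) − s_(2) = ((n - 3)*factorial(n + 1)) − (-4), i.e. n**2*factorial(n) - 2*n*factorial(n) - 3*factorial(n) + 4.

S(n) = n**2*factorial(n) - 2*n*factorial(n) - 3*factorial(n) + 4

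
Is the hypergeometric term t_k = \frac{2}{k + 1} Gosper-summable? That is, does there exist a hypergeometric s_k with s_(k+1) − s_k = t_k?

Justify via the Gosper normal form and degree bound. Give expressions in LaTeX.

No — key equation has no polynomial f.

Ratio r(k) = (k + 1)/(k + 2).
A = k + 1, B = k + 2, C = 1.
Key eq: (k + 1)·f(k+1) = (k + 1)·f(k) + (1).
Degrees (1,1,0) ⇒ d ≤ 0.
Put f(k) = c0: A·f(k+1) − B(k−1)·f(k) − C = -1; need -1 = 0 — inconsistent ⇒ no f, not summable.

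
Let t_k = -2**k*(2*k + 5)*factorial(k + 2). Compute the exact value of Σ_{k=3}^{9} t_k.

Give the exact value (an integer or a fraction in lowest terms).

Ratio r(k) = 2*(k + 3)*(2*k + 7)/(2*k + 5).
Take A(k)=2*k + 6, B(k)=1, C(k)=k + 5/2.
Need (2*k + 6)·f(k+1) − (1)·f(k) = k + 5/2.
d = 0 from the (1,0,1) case.
A polynomial solution: f(k) = 1/2.
So s_k = (B(k−1)f/C)·t_k = (1/(2*k + 5))·t_k = -2**k*factorial(k + 2).
s_(k+1) − s_k = -2**k*(2*k + 5)*factorial(k + 2) = t_k.
Evaluate s at k=10 and k=3: -490497638400 and -960; difference -490497637440.

Σ = -490497637440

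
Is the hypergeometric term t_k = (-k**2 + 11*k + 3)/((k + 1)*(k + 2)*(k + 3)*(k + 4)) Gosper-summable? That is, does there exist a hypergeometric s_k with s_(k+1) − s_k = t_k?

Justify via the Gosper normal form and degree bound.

Step 1: r(k) = (k + 1)*(11*k - (k + 1)**2 + 14)/((k + 5)*(-k**2 + 11*k + 3)).
A = k + 1, B = k + 5, C = k**2 - 11*k - 3.
Set up (k + 1)·f(k+1) − (k + 4)·f(k) − (k**2 - 11*k - 3) = 0.
Degrees (1,1,2) ⇒ d ≤ 3.
A polynomial solution: f(k) = -k*(k**2 + 9*k - 1)/3.
Then R = B(k−1)f/C = -k*(k + 4)*(k**2 + 9*k - 1)/(3*(k**2 - 11*k - 3)), so s_k = R(k)·t_k = k*(k**2 + 9*k - 1)/(3*(k + 1)*(k + 2)*(k + 3)).
Check: Δs_k = (-k**2 + 11*k + 3)/(k**4 + 10*k**3 + 35*k**2 + 50*k + 24). ✓

Yes. s_k = k*(k**2 + 9*k - 1)/(3*(k + 1)*(k + 2)*(k + 3)).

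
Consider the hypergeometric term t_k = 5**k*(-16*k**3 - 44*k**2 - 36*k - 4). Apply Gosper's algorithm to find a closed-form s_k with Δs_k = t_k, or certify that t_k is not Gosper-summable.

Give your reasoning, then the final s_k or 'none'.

s_k = 4*5**k*(-k**3 + k**2 - k + 1)

The ratio is 5*(4*k**3 + 23*k**2 + 43*k + 25)/(4*k**3 + 11*k**2 + 9*k + 1).
Gosper form: A/B · C(k+1)/C(k) with A=5, B=1, C=k**3 + 11*k**2/4 + 9*k/4 + 1/4.
Solve (5)·f(k+1) − (1)·f(k) = k**3 + 11*k**2/4 + 9*k/4 + 1/4.
deg f ≤ 3 (via 0,0,3).
Solve for f: f(k) = (k - 1)*(k**2 + 1)/4 (degree 3 ≤ 3).
R(k) = B(k−1)·f(k)/C(k) = (k - 1)*(k**2 + 1)/(4*k**3 + 11*k**2 + 9*k + 1); s_k = R·t_k = 4*5**k*(-k**3 + k**2 - k + 1).
s_(k+1) − s_k = 5**k*(-16*k**3 - 44*k**2 - 36*k - 4) = t_k.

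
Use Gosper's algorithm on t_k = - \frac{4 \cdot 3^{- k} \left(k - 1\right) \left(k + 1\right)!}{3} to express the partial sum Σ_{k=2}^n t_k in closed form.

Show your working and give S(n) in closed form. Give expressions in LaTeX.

S(n) = \frac{8}{3} - \frac{4 \cdot 3^{- n} \left(n + 2\right)!}{3}

Ratio r(k) = k*(k + 2)/(3*(k - 1)).
Normal form (A,B,C) = (k/3 + 2/3, 1, k - 1).
Need (k/3 + 2/3)·f(k+1) − (1)·f(k) = k - 1.
deg f ≤ 0 (via 1,0,1).
Coefficient equations give f(k) = 3.
So s_k = (B(k−1)f/C)·t_k = (3/(k - 1))·t_k = -4*factorial(k + 1)/3**k.
Check: Δs_k = -4*(k - 1)*factorial(k + 1)/(3*3**k). ✓
Telescope: S(n) = s_(n+1) − s_(2) = -4*3**(-n - 1)*factorial(n + 2) − (-8/3) = 8/3 - 4*factorial(n + 2)/(3*3**n).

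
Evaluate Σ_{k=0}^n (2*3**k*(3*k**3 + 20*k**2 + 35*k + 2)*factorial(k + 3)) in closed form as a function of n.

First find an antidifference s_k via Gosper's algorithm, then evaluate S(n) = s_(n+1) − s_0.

S(n) = 6*3**n*n**2*factorial(n + 4) + 18*3**n*n*factorial(n + 4) + 24

t_(k+1)/t_k = 3*(3*k**4 + 41*k**3 + 200*k**2 + 396*k + 240)/(3*k**3 + 20*k**2 + 35*k + 2).
So A=3*k + 12 and B=1, with C=k**3 + 20*k**2/3 + 35*k/3 + 2/3.
Key eq: (3*k + 12)·f(k+1) = (1)·f(k) + (k**3 + 20*k**2/3 + 35*k/3 + 2/3).
d = 2 from the (1,0,3) case.
Solving with deg f ≤ 2: f(k) = (k - 1)*(k + 2)/3.
Certificate R = B(k−1)f/C = (k - 1)*(k + 2)/(3*k**3 + 20*k**2 + 35*k + 2) gives s_k = 2*3**k*(k - 1)*(k + 2)*factorial(k + 3).
Δs = 2*3**k*(3*k**3 + 20*k**2 + 35*k + 2)*factorial(k + 3), as required.
Telescope: S(n) = s_(n+1) − s_(0) = 6*3**n*n*(n + 3)*factorial(n + 4) − (-24) = 6*3**n*n**2*factorial(n + 4) + 18*3**n*n*factorial(n + 4) + 24.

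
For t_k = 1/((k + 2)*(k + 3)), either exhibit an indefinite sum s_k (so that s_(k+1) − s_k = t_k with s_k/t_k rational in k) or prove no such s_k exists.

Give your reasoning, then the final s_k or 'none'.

r(k) = (k + 2)/(k + 4) after simplifying.
A = k + 2, B = k + 4, C = 1.
f must satisfy (k + 2)·f(k+1) − (k + 3)·f(k) = 1.
deg f ≤ 1 (via 1,1,0).
Solve for f: f(k) = k/2 (degree 1 ≤ 1).
Certificate R = B(k−1)f/C = k*(k + 3)/2 gives s_k = k/(2*(k + 2)).
Δs = 1/(k**2 + 5*k + 6), as required.

s_k = k/(2*(k + 2))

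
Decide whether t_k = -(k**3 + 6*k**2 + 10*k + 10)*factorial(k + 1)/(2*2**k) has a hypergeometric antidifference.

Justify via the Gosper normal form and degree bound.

Compute t_(k+1)/t_k: get (k**4 + 11*k**3 + 43*k**2 + 77*k + 54)/(2*(k**3 + 6*k**2 + 10*k + 10)).
Take A(k)=k/2 + 1, B(k)=1, C(k)=k**3 + 6*k**2 + 10*k + 10.
Need (k/2 + 1)·f(k+1) − (1)·f(k) = k**3 + 6*k**2 + 10*k + 10.
Bound: deg f ≤ 2.
Solving with deg f ≤ 2: f(k) = 2*(k**2 + 4*k + 1).
R(k) = B(k−1)·f(k)/C(k) = 2*(k**2 + 4*k + 1)/(k**3 + 6*k**2 + 10*k + 10); s_k = R·t_k = -(k**2 + 4*k + 1)*factorial(k + 1)/2**k.
Check: Δs_k = -(k**3 + 6*k**2 + 10*k + 10)*factorial(k + 1)/(2*2**k). ✓

Yes. s_k = -(k**2 + 4*k + 1)*factorial(k + 1)/2**k.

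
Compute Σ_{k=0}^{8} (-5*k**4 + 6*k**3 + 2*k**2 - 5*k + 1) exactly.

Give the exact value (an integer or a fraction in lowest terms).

Ratio r(k) = (5*k**4 + 14*k**3 + 10*k**2 + 3*k + 1)/(5*k**4 - 6*k**3 - 2*k**2 + 5*k - 1).
A = 1, B = 1, C = k**4 - 6*k**3/5 - 2*k**2/5 + k - 1/5.
Key eq: (1)·f(k+1) = (1)·f(k) + (k**4 - 6*k**3/5 - 2*k**2/5 + k - 1/5).
d = 5 from the (0,0,4) case.
Solve for f: f(k) = k*(k - 2)*(k**3 - 2*k**2 + 2)/5 (degree 5 ≤ 5).
Get s_k = R·t_k = k*(-k**4 + 4*k**3 - 4*k**2 - 2*k + 4) with R(k) = B(k−1)f(k)/C(k) = k*(k - 2)*(k**3 - 2*k**2 + 2)/(5*k**4 - 6*k**3 - 2*k**2 + 5*k - 1).
Check: Δs_k = -5*k**4 + 6*k**3 + 2*k**2 - 5*k + 1. ✓
Σ_(k=0)^(8) t_k = s_(9) − s_(0) = -35847 − (0) = -35847.

Σ = -35847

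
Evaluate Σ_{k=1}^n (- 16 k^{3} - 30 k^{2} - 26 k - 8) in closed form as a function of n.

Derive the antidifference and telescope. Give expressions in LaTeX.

S(n) = 2 n \left(- 2 n^{3} - 9 n^{2} - 16 n - 13\right)

t_(k+1)/t_k = (8*k**3 + 39*k**2 + 67*k + 40)/(8*k**3 + 15*k**2 + 13*k + 4).
So A=1 and B=1, with C=k**3 + 15*k**2/8 + 13*k/8 + 1/2.
Key eq: (1)·f(k+1) = (1)·f(k) + (k**3 + 15*k**2/8 + 13*k/8 + 1/2).
Degrees (0,0,3) ⇒ d ≤ 4.
Coefficient equations give f(k) = k**2*(2*k**2 + k + 1)/8.
Then R = B(k−1)f/C = k**2*(2*k**2 + k + 1)/(8*k**3 + 15*k**2 + 13*k + 4), so s_k = R(k)·t_k = 2*k**2*(-2*k**2 - k - 1).
Δs = -16*k**3 - 30*k**2 - 26*k - 8, as required.
Evaluate: s_(n+1) = -4*n**4 - 18*n**3 - 32*n**2 - 26*n - 8; subtract s_(1) = -8 ⇒ S(n) = 2*n*(-2*n**3 - 9*n**2 - 16*n - 13).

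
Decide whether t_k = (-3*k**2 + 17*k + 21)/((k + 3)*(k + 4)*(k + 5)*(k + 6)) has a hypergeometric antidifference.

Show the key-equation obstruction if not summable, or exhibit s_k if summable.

Yes. s_k = k*(k**2 + 102*k + 107)/(30*(k + 3)*(k + 4)*(k + 5)).

t_(k+1)/t_k = (k + 3)*(17*k - 3*(k + 1)**2 + 38)/((k + 7)*(-3*k**2 + 17*k + 21)).
A = k + 3, B = k + 7, C = k**2 - 17*k/3 - 7.
Solve (k + 3)·f(k+1) − (k + 6)·f(k) = k**2 - 17*k/3 - 7.
d = 3 from the (1,1,2) case.
Match coefficients ⇒ f(k) = -k*(k**2 + 102*k + 107)/90.
Then R = B(k−1)f/C = -k*(k + 6)*(k**2 + 102*k + 107)/(30*(3*k**2 - 17*k - 21)), so s_k = R(k)·t_k = k*(k**2 + 102*k + 107)/(30*(k + 3)*(k + 4)*(k + 5)).
Δs = (-3*k**2 + 17*k + 21)/(k**4 + 18*k**3 + 119*k**2 + 342*k + 360), as required.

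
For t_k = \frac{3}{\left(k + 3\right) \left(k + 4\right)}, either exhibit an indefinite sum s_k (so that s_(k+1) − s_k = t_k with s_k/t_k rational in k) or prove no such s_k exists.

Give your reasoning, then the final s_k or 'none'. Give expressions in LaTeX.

t_(k+1)/t_k = (k + 3)/(k + 5).
A = k + 3, B = k + 5, C = 1.
f must satisfy (k + 3)·f(k+1) − (k + 4)·f(k) = 1.
Bound: deg f ≤ 1.
Solve for f: f(k) = k/3 (degree 1 ≤ 1).
Certificate R = B(k−1)f/C = k*(k + 4)/3 gives s_k = k/(k + 3).
Verify: 3/(k**2 + 7*k + 12) matches t_k.

s_k = \frac{k}{k + 3}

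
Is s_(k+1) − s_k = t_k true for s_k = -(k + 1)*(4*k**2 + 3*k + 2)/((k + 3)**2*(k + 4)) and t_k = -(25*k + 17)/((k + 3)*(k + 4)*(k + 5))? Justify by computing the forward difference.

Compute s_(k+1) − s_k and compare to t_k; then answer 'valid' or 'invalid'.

Invalid: residual 2*(-4*k**3 + 2*k**2 + 75*k + 41)/(k**5 + 19*k**4 + 143*k**3 + 533*k**2 + 984*k + 720) ≠ 0.

s_(k+1) = -(k + 2)*(3*k + 4*(k + 1)**2 + 5)/((k + 4)**2*(k + 5))
s_(k+1) − s_k = (-33*k**3 - 188*k**2 - 269*k - 122)/(k**5 + 19*k**4 + 143*k**3 + 533*k**2 + 984*k + 720)
(s_(k+1) − s_k) − t_k = 2*(-4*k**3 + 2*k**2 + 75*k + 41)/(k**5 + 19*k**4 + 143*k**3 + 533*k**2 + 984*k + 720)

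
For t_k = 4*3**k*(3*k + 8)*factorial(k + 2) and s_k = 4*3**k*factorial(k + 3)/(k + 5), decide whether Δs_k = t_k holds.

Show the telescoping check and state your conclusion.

s_(k+1) = 12*3**k*factorial(k + 4)/(k + 6)
s_(k+1) − s_k = 4*3**k*(3*k**2 + 26*k + 54)*factorial(k + 3)/((k + 5)*(k + 6))
(s_(k+1) − s_k) − t_k = -8*3**k*(3*k**2 + 23*k + 39)*factorial(k + 2)/((k + 5)*(k + 6))

Invalid: residual -8*3**k*(3*k**2 + 23*k + 39)*factorial(k + 2)/((k + 5)*(k + 6)) ≠ 0.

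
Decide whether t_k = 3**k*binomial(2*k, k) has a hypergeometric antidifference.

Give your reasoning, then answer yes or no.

Step 1: r(k) = 6*(2*k + 1)/(k + 1).
Gosper form: A/B · C(k+1)/C(k) with A=12*k + 6, B=k + 1, C=1.
Need (12*k + 6)·f(k+1) − (k)·f(k) = 1.
deg f ≤ -1 (via 1,1,0).
deg f ≤ -1 is impossible — no certificate.

No. Not Gosper-summable.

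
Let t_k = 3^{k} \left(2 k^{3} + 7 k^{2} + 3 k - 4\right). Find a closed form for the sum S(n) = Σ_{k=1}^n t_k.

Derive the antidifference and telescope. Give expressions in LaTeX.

S(n) = 3 \cdot 3^{n} n^{3} + 6 \cdot 3^{n} n^{2} + 3 \cdot 3^{n} n - 6 \cdot 3^{n} + 6

Ratio r(k) = 3*(2*k**3 + 13*k**2 + 23*k + 8)/(2*k**3 + 7*k**2 + 3*k - 4).
A = 3, B = 1, C = k**3 + 7*k**2/2 + 3*k/2 - 2.
Solve (3)·f(k+1) − (1)·f(k) = k**3 + 7*k**2/2 + 3*k/2 - 2.
From deg A=0, deg B=0, deg C=3: d=3.
Coefficient equations give f(k) = (k**3 - k**2 - 2)/2.
Certificate R = B(k−1)f/C = (k**3 - k**2 - 2)/(2*k**3 + 7*k**2 + 3*k - 4) gives s_k = 3**k*(k**3 - k**2 - 2).
Check: Δs_k = 3**k*(2*k**3 + 7*k**2 + 3*k - 4). ✓
Evaluate: s_(n+1) = 3**(n + 1)*(n**3 + 2*n**2 + n - 2); subtract s_(1) = -6 ⇒ S(n) = 3*3**n*n**3 + 6*3**n*n**2 + 3*3**n*n - 6*3**n + 6.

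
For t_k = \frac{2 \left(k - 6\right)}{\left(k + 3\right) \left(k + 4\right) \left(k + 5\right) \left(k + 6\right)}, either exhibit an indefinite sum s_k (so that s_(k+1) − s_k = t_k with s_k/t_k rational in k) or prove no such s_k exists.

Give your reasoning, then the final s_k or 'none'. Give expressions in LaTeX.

s_k = \frac{k \left(- k^{2} - 12 k - 67\right)}{20 \left(k + 3\right) \left(k + 4\right) \left(k + 5\right)}

Ratio r(k) = (k - 5)*(k + 3)/((k - 6)*(k + 7)).
Factor: A=k + 3; B=k + 7; C=k - 6.
Set up (k + 3)·f(k+1) − (k + 6)·f(k) − (k - 6) = 0.
Bound: deg f ≤ 3.
Solve for f: f(k) = -k*(k**2 + 12*k + 67)/40 (degree 3 ≤ 3).
Certificate R = B(k−1)f/C = -k*(k + 6)*(k**2 + 12*k + 67)/(40*(k - 6)) gives s_k = k*(-k**2 - 12*k - 67)/(20*(k + 3)*(k + 4)*(k + 5)).
Check: Δs_k = 2*(k - 6)/(k**4 + 18*k**3 + 119*k**2 + 342*k + 360). ✓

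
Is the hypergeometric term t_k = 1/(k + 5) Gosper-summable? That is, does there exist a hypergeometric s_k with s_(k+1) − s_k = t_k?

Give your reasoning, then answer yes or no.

No — the linear system for f has no solution.

The ratio is (k + 5)/(k + 6).
Factor: A=k + 5; B=k + 6; C=1.
Need (k + 5)·f(k+1) − (k + 5)·f(k) = 1.
From deg A=1, deg B=1, deg C=0: d=0.
f = c0 ⇒ A·f(k+1) − B(k−1)·f(k) − C = -1. The system {-1 = 0} is inconsistent; no antidifference.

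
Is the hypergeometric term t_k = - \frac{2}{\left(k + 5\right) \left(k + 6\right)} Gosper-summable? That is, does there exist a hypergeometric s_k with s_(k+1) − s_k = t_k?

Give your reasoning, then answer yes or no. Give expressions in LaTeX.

r(k) = (k + 5)/(k + 7) after simplifying.
Take A(k)=k + 5, B(k)=k + 7, C(k)=1.
Solve (k + 5)·f(k+1) − (k + 6)·f(k) = 1.
deg f ≤ 1 (via 1,1,0).
A polynomial solution: f(k) = k/5.
R(k) = B(k−1)·f(k)/C(k) = k*(k + 6)/5; s_k = R·t_k = -2*k/(5*k + 25).
Verify: -2/(k**2 + 11*k + 30) matches t_k.

Yes. s_k = - \frac{2 k}{5 k + 25}.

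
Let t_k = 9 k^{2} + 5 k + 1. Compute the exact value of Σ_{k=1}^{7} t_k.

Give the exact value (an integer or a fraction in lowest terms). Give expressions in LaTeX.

r(k) = (9*k**2 + 23*k + 15)/(9*k**2 + 5*k + 1) after simplifying.
Factor: A=1; B=1; C=k**2 + 5*k/9 + 1/9.
Key eq: (1)·f(k+1) = (1)·f(k) + (k**2 + 5*k/9 + 1/9).
From deg A=0, deg B=0, deg C=2: d=3.
Match coefficients ⇒ f(k) = k**2*(3*k - 2)/9.
Then R = B(k−1)f/C = k**2*(3*k - 2)/(9*k**2 + 5*k + 1), so s_k = R(k)·t_k = k**2*(3*k - 2).
s_(k+1) − s_k = 9*k**2 + 5*k + 1 = t_k.
Σ_(k=1)^(7) t_k = s_(8) − s_(1) = 1408 − (1) = 1407.

Σ = 1407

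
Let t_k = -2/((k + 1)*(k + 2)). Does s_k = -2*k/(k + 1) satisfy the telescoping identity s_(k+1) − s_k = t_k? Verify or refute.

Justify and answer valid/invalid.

Valid — Δs_k = t_k.

s_(k+1) = 2*(-k - 1)/(k + 2)
s_(k+1) − s_k = -2/(k**2 + 3*k + 2)
(s_(k+1) − s_k) − t_k = 0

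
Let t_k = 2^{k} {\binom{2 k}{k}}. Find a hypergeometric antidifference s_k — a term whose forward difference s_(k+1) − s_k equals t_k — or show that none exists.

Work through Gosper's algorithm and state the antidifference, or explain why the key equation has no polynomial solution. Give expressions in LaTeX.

none — t_k is not Gosper-summable

The ratio is 4*(2*k + 1)/(k + 1).
A = 8*k + 4, B = k + 1, C = 1.
Set up (8*k + 4)·f(k+1) − (k)·f(k) − (1) = 0.
d = -1 from the (1,1,0) case.
Bound -1 < 0, so the key equation has no polynomial solution.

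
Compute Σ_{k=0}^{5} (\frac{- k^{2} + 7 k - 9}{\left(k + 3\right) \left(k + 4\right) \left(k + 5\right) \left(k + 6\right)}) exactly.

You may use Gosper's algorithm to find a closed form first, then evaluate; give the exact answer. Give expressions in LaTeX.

r(k) = (k**3 - 2*k**2 - 12*k + 9)/(k**3 - 40*k + 63) after simplifying.
Normal form (A,B,C) = (k + 3, k + 7, k**2 - 7*k + 9).
f must satisfy (k + 3)·f(k+1) − (k + 6)·f(k) = k**2 - 7*k + 9.
From deg A=1, deg B=1, deg C=2: d=3.
A polynomial solution: f(k) = k*(k**2 - 3*k + 47)/15.
Get s_k = R·t_k = k*(-k**2 + 3*k - 47)/(15*(k + 3)*(k + 4)*(k + 5)) with R(k) = B(k−1)f(k)/C(k) = k*(k + 6)*(k**2 - 3*k + 47)/(15*(k**2 - 7*k + 9)).
Check: Δs_k = (-k**2 + 7*k - 9)/(k**4 + 18*k**3 + 119*k**2 + 342*k + 360). ✓
Σ_(k=0)^(5) t_k = s_(6) − s_(0) = -13/495 − (0) = -13/495.

Σ = -13/495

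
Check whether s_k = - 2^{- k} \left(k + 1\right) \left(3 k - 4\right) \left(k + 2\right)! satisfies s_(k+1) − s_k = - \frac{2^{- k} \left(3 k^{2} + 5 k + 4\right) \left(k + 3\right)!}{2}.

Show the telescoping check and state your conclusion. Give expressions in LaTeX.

Invalid: residual 2^{- k} \left(3 k^{2} + 2 k + 5\right) \left(k + 2\right)! ≠ 0.

s_(k+1) = -(k + 2)*(3*k - 1)*factorial(k + 3)/(2*2**k)
s_(k+1) − s_k = -(3*k**3 + 8*k**2 + 15*k + 2)*factorial(k + 2)/(2*2**k)
(s_(k+1) − s_k) − t_k = (3*k**2 + 2*k + 5)*factorial(k + 2)/2**k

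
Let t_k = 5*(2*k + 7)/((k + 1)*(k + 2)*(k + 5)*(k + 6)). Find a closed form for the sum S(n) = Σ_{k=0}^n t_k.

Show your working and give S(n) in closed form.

r(k) = (k + 1)*(k + 5)*(2*k + 9)/((k + 3)*(k + 7)*(2*k + 7)) after simplifying.
Gosper form: A/B · C(k+1)/C(k) with A=k + 1, B=k + 7, C=k**3 + 21*k**2/2 + 73*k/2 + 42.
Need (k + 1)·f(k+1) − (k + 6)·f(k) = k**3 + 21*k**2/2 + 73*k/2 + 42.
From deg A=1, deg B=1, deg C=3: d=5.
Solving with deg f ≤ 5: f(k) = k*(k + 2)*(k + 3)*(k + 4)*(k + 6)/10.
Then R = B(k−1)f/C = k*(k + 2)*(k + 6)**2/(5*(2*k + 7)), so s_k = R(k)·t_k = k*(k + 6)/(k**2 + 6*k + 5).
Check: Δs_k = 5*(2*k + 7)/(k**4 + 14*k**3 + 65*k**2 + 112*k + 60). ✓
Σ_(k=0)^n t_k = s_(n+1) − s_(0) = ((n**2 + 8*n + 7)/(n**2 + 8*n + 12)) − (0), i.e. (n**2 + 8*n + 7)/(n**2 + 8*n + 12).

S(n) = (n**2 + 8*n + 7)/(n**2 + 8*n + 12)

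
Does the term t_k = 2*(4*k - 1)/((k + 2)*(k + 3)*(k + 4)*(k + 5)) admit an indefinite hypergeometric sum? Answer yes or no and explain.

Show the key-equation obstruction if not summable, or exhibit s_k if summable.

r(k) = (k + 2)*(4*k + 3)/((k + 6)*(4*k - 1)) after simplifying.
So A=k + 2 and B=k + 6, with C=k - 1/4.
Set up (k + 2)·f(k+1) − (k + 5)·f(k) − (k - 1/4) = 0.
Bound: deg f ≤ 3.
Match coefficients ⇒ f(k) = k*(k - 2)*(k + 11)/96.
Then R = B(k−1)f/C = k*(k - 2)*(k + 5)*(k + 11)/(24*(4*k - 1)), so s_k = R(k)·t_k = k*(k**2 + 9*k - 22)/(12*(k + 2)*(k + 3)*(k + 4)).
Δs = 2*(4*k - 1)/(k**4 + 14*k**3 + 71*k**2 + 154*k + 120), as required.

Yes. s_k = k*(k**2 + 9*k - 22)/(12*(k + 2)*(k + 3)*(k + 4)).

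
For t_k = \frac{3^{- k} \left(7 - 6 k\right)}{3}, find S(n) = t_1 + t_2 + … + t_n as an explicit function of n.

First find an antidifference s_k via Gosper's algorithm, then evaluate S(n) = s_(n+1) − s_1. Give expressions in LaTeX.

S(n) = 3^{- n - 1} \left(- 3^{n} + 3 n + 1\right)

r(k) = (6*k - 1)/(3*(6*k - 7)) after simplifying.
Take A(k)=1/3, B(k)=1, C(k)=k - 7/6.
Need (1/3)·f(k+1) − (1)·f(k) = k - 7/6.
Degrees (0,0,1) ⇒ d ≤ 1.
Coefficient equations give f(k) = -(3*k - 2)/2.
Then R = B(k−1)f/C = -3*(3*k - 2)/(6*k - 7), so s_k = R(k)·t_k = (3*k - 2)/3**k.
s_(k+1) − s_k = (7 - 6*k)/(3*3**k) = t_k.
s_(n+1) = 3**(-n - 1)*(3*n + 1) and s_(1) = 1/3, so S(n) = 3**(-n - 1)*(-3**n + 3*n + 1).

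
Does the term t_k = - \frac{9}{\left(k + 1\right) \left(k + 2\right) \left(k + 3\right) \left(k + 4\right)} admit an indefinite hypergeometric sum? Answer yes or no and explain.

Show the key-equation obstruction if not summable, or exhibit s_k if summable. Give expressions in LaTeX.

Yes. s_k = \frac{k \left(- k^{2} - 6 k - 11\right)}{2 \left(k + 1\right) \left(k + 2\right) \left(k + 3\right)}.

t_(k+1)/t_k = (k + 1)/(k + 5).
So A=k + 1 and B=k + 5, with C=1.
Solve (k + 1)·f(k+1) − (k + 4)·f(k) = 1.
d = 3 from the (1,1,0) case.
Solving with deg f ≤ 3: f(k) = k*(k**2 + 6*k + 11)/18.
R(k) = B(k−1)·f(k)/C(k) = k*(k + 4)*(k**2 + 6*k + 11)/18; s_k = R·t_k = k*(-k**2 - 6*k - 11)/(2*(k + 1)*(k + 2)*(k + 3)).
Verify: -9/(k**4 + 10*k**3 + 35*k**2 + 50*k + 24) matches t_k.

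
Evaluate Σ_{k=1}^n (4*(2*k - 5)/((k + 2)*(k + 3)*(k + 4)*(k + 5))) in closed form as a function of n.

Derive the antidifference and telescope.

Step 1: r(k) = (k + 2)*(2*k - 3)/((k + 6)*(2*k - 5)).
So A=k + 2 and B=k + 6, with C=k - 5/2.
Key eq: (k + 2)·f(k+1) = (k + 5)·f(k) + (k - 5/2).
d = 3 from the (1,1,1) case.
Solve for f: f(k) = -k*(k**2 + 9*k + 50)/48 (degree 3 ≤ 3).
So s_k = (B(k−1)f/C)·t_k = (-k*(k + 5)*(k**2 + 9*k + 50)/(24*(2*k - 5)))·t_k = k*(-k**2 - 9*k - 50)/(6*(k + 2)*(k + 3)*(k + 4)).
Check: Δs_k = 4*(2*k - 5)/(k**4 + 14*k**3 + 71*k**2 + 154*k + 120). ✓
Evaluate: s_(n+1) = (-n**3 - 12*n**2 - 71*n - 60)/(6*(n**3 + 12*n**2 + 47*n + 60)); subtract s_(1) = -1/6 ⇒ S(n) = -4*n/(n**3 + 12*n**2 + 47*n + 60).

S(n) = -4*n/(n**3 + 12*n**2 + 47*n + 60)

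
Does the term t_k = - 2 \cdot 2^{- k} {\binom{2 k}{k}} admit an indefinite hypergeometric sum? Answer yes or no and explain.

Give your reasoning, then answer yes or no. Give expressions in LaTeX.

t_(k+1)/t_k = (2*k + 1)/(k + 1).
Gosper form: A/B · C(k+1)/C(k) with A=2*k + 1, B=k + 1, C=1.
Key eq: (2*k + 1)·f(k+1) = (k)·f(k) + (1).
Degrees (1,1,0) ⇒ d ≤ -1.
deg f ≤ -1 is impossible — no certificate.

No. Not Gosper-summable.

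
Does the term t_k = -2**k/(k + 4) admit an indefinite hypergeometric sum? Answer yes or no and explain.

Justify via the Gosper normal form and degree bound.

t_(k+1)/t_k = 2*(k + 4)/(k + 5).
Take A(k)=2*k + 8, B(k)=k + 5, C(k)=1.
Need (2*k + 8)·f(k+1) − (k + 4)·f(k) = 1.
d = -1 from the (1,1,0) case.
Bound -1 < 0, so the key equation has no polynomial solution.

No. Not Gosper-summable.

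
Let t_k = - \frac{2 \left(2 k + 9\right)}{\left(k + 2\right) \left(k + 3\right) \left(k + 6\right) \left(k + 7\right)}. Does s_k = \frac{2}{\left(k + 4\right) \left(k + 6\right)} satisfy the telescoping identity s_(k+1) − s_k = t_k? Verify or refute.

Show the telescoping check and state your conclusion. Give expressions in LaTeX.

Invalid: residual \frac{12 \left(k^{2} + 9 k + 19\right)}{k^{6} + 27 k^{5} + 295 k^{4} + 1665 k^{3} + 5104 k^{2} + 8028 k + 5040} ≠ 0.

s_(k+1) = 2/((k + 5)*(k + 7))
s_(k+1) − s_k = 2*(-2*k - 11)/(k**4 + 22*k**3 + 179*k**2 + 638*k + 840)
(s_(k+1) − s_k) − t_k = 12*(k**2 + 9*k + 19)/(k**6 + 27*k**5 + 295*k**4 + 1665*k**3 + 5104*k**2 + 8028*k + 5040)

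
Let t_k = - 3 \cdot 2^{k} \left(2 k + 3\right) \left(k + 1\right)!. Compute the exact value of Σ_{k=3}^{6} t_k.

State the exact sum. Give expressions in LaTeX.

Compute t_(k+1)/t_k: get 2*(k + 2)*(2*k + 5)/(2*k + 3).
Factor: A=2*k + 4; B=1; C=k + 3/2.
Need (2*k + 4)·f(k+1) − (1)·f(k) = k + 3/2.
Bound: deg f ≤ 0.
Match coefficients ⇒ f(k) = 1/2.
R(k) = B(k−1)·f(k)/C(k) = 1/(2*k + 3); s_k = R·t_k = -3*2**k*factorial(k + 1).
Δs = -3*2**k*(2*k + 3)*factorial(k + 1), as required.
Σ_(k=3)^(6) t_k = s_(7) − s_(3) = -15482880 − (-576) = -15482304.

Σ = -15482304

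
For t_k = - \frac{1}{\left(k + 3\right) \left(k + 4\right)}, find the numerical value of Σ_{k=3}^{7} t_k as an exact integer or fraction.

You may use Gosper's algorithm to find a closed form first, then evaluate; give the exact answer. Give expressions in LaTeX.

Σ = -5/66

Step 1: r(k) = (k + 3)/(k + 5).
Normal form (A,B,C) = (k + 3, k + 5, 1).
f must satisfy (k + 3)·f(k+1) − (k + 4)·f(k) = 1.
d = 1 from the (1,1,0) case.
Solve for f: f(k) = k/3 (degree 1 ≤ 1).
R(k) = B(k−1)·f(k)/C(k) = k*(k + 4)/3; s_k = R·t_k = -k/(3*k + 9).
Check: Δs_k = -1/(k**2 + 7*k + 12). ✓
Σ_(k=3)^(7) t_k = s_(8) − s_(3) = -8/33 − (-1/6) = -5/66.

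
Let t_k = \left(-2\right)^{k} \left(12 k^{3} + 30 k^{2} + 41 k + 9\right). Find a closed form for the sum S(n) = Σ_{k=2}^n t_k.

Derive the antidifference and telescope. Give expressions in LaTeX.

Ratio r(k) = 2*(-12*k**3 - 66*k**2 - 137*k - 92)/(12*k**3 + 30*k**2 + 41*k + 9).
Factor: A=-2; B=1; C=k**3 + 5*k**2/2 + 41*k/12 + 3/4.
Solve (-2)·f(k+1) − (1)·f(k) = k**3 + 5*k**2/2 + 41*k/12 + 3/4.
d = 3 from the (0,0,3) case.
Solving with deg f ≤ 3: f(k) = -(4*k**3 + 2*k**2 + 3*k - 3)/12.
Get s_k = R·t_k = (-2)**k*(-4*k**3 - 2*k**2 - 3*k + 3) with R(k) = B(k−1)f(k)/C(k) = -(4*k**3 + 2*k**2 + 3*k - 3)/(12*k**3 + 30*k**2 + 41*k + 9).
Verify: (-2)**k*(12*k**3 + 30*k**2 + 41*k + 9) matches t_k.
s_(n+1) = 2*(-2)**n*(4*n**3 + 14*n**2 + 19*n + 6) and s_(2) = -172, so S(n) = 8*(-2)**n*n**3 + 28*(-2)**n*n**2 + 38*(-2)**n*n + 12*(-2)**n + 172.

S(n) = 8 \left(-2\right)^{n} n^{3} + 28 \left(-2\right)^{n} n^{2} + 38 \left(-2\right)^{n} n + 12 \left(-2\right)^{n} + 172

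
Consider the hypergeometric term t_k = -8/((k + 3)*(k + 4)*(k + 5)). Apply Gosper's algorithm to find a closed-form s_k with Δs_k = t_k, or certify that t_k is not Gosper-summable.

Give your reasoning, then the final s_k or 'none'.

Step 1: r(k) = (k + 3)/(k + 6).
Gosper form: A/B · C(k+1)/C(k) with A=k + 3, B=k + 6, C=1.
Solve (k + 3)·f(k+1) − (k + 5)·f(k) = 1.
Degrees (1,1,0) ⇒ d ≤ 2.
Solving with deg f ≤ 2: f(k) = k*(k + 7)/24.
Then R = B(k−1)f/C = k*(k + 5)*(k + 7)/24, so s_k = R(k)·t_k = k*(-k - 7)/(3*(k + 3)*(k + 4)).
s_(k+1) − s_k = -8/(k**3 + 12*k**2 + 47*k + 60) = t_k.

s_k = k*(-k - 7)/(3*(k + 3)*(k + 4))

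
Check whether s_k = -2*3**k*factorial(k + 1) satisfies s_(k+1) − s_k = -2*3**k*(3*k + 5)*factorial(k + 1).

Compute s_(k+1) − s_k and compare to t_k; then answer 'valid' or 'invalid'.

s_(k+1) = -6*3**k*factorial(k + 2)
s_(k+1) − s_k = -2*3**k*(3*k + 5)*factorial(k + 1)
(s_(k+1) − s_k) − t_k = 0

valid (s_(k+1) − s_k reduces to t_k)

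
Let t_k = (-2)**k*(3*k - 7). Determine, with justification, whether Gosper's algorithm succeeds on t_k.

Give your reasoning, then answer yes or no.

Step 1: r(k) = 2*(4 - 3*k)/(3*k - 7).
So A=-2 and B=1, with C=k - 7/3.
Need (-2)·f(k+1) − (1)·f(k) = k - 7/3.
Bound: deg f ≤ 1.
Match coefficients ⇒ f(k) = -(k - 3)/3.
Then R = B(k−1)f/C = -(k - 3)/(3*k - 7), so s_k = R(k)·t_k = (-2)**k*(3 - k).
Verify: (-2)**k*(3*k - 7) matches t_k.

Yes. s_k = (-2)**k*(3 - k).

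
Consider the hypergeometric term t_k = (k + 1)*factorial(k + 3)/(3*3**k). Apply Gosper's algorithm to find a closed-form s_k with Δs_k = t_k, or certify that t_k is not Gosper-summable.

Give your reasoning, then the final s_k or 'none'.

The ratio is (k + 2)*(k + 4)/(3*(k + 1)).
Normal form (A,B,C) = (k/3 + 4/3, 1, k + 1).
Solve (k/3 + 4/3)·f(k+1) − (1)·f(k) = k + 1.
deg f ≤ 0 (via 1,0,1).
Solving with deg f ≤ 0: f(k) = 3.
Certificate R = B(k−1)f/C = 3/(k + 1) gives s_k = factorial(k + 3)/3**k.
Check: Δs_k = (k + 1)*factorial(k + 3)/(3*3**k). ✓

s_k = factorial(k + 3)/3**k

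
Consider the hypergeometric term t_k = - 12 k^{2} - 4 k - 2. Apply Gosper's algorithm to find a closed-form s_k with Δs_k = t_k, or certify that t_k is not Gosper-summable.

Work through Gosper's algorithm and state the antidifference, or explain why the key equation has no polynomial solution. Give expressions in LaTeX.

r(k) = (6*k**2 + 14*k + 9)/(6*k**2 + 2*k + 1) after simplifying.
Gosper form: A/B · C(k+1)/C(k) with A=1, B=1, C=k**2 + k/3 + 1/6.
Solve (1)·f(k+1) − (1)·f(k) = k**2 + k/3 + 1/6.
Degrees (0,0,2) ⇒ d ≤ 3.
Solving with deg f ≤ 3: f(k) = k*(2*k**2 - 2*k + 1)/6.
Certificate R = B(k−1)f/C = k*(2*k**2 - 2*k + 1)/(6*k**2 + 2*k + 1) gives s_k = 2*k*(-2*k**2 + 2*k - 1).
s_(k+1) − s_k = -12*k**2 - 4*k - 2 = t_k.

s_k = 2 k \left(- 2 k^{2} + 2 k - 1\right)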